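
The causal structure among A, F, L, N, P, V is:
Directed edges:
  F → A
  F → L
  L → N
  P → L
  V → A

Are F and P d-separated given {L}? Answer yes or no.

No — F and P are d-connected given {L}.

Bayes-Ball from F | {L} reaches {A,P}.
P ∈ reach(F|{L}) ⇒ F ⊥̸ P | {L}.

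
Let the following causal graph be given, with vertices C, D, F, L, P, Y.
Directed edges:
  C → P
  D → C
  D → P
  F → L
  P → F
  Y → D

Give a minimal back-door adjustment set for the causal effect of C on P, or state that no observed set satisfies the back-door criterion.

C→P: minimal back-door set {D}.

desc(C)\{C}={F,L,P}; candidates ⊆ {D,Y}.
size 0: {}; under {} C still reaches {D,F,L,P,Y} ∋ P.
{D}: C⊥P given {D} in G with C→· removed — back-door holds.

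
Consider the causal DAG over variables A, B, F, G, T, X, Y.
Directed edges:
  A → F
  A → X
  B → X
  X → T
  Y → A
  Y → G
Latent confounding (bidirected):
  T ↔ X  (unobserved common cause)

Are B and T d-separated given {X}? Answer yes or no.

Bayes-Ball from B | {X} reaches {A,F,G,T,Y}.
T ∈ reach(B|{X}) ⇒ B ⊥̸ T | {X}.

No — B and T are d-connected given {X}.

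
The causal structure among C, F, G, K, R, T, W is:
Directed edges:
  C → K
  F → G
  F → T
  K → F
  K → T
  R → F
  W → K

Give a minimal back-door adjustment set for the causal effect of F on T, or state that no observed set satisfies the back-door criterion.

F→T: minimal back-door set {K}.

desc(F)\{F}={G,T}; candidates ⊆ {C,K,R,W}.
size 0: {}; under {} F still reaches {C,K,R,T,W} ∋ T.
{K}: F⊥T given {K} in G with F→· removed — back-door holds.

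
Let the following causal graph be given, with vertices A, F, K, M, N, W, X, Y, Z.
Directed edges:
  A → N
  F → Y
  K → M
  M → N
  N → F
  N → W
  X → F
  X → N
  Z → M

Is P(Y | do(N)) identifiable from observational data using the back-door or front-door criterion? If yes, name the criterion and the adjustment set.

desc(N)\{N}={F,W,Y}; candidates ⊆ {A,K,M,X,Z}.
size 0: {}; under {} N still reaches {A,F,K,M,X,Y,Z} ∋ Y.
{X}: N⊥Y given {X} in G with N→· removed — back-door holds.
P(Y|do(N)) = Σ_{X} P(Y|N,X)·P(X).

P(Y|do(N)): backdoor, adjust for {X}.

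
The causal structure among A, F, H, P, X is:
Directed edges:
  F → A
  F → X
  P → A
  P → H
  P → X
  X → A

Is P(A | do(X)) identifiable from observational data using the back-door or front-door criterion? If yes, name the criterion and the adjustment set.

P(A|do(X)): backdoor, adjust for {F, P}.

desc(X)\{X}={A}; candidates ⊆ {F,H,P}.
size 0: {}; under {} X still reaches {A,F,H,P} ∋ A.
size 1: {F}, {H}, {P}; under {F} X still reaches {A,H,P} ∋ A.
{F,P}: X⊥A given {F,P} in G with X→· removed — back-door holds.
P(A|do(X)) = Σ_{F,P} P(A|X,F,P)·P(F,P).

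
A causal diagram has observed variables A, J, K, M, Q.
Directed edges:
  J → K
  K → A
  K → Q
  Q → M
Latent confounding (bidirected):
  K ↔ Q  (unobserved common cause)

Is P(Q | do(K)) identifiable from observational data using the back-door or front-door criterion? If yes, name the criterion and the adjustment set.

P(Q|do(K)): not identifiable (no BD/FD set).

desc(K)\{K}={A,M,Q}; candidates ⊆ {J}.
K↔Q: latent back-door arc(s) into K.
size 0: {}; under {} K still reaches {J,M,Q} ∋ Q.
size 1: {J}; under {J} K still reaches {M,Q} ∋ Q.
K↔Q cannot be blocked by any observed set — no back-door set.
No mediator lies on a directed K→…→Q path.
Neither criterion identifies P(Q|do(K)) in this graph.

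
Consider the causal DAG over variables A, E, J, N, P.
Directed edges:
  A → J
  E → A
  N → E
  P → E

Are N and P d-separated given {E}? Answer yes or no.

Bayes-Ball from N | {E} reaches {P}.
P ∈ reach(N|{E}) ⇒ N ⊥̸ P | {E}.

No — N and P are d-connected given {E}.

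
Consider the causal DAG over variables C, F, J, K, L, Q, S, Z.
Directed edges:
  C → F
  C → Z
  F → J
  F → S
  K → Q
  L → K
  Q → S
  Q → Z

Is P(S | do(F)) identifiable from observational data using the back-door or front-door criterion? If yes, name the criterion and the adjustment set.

P(S|do(F)): backdoor, adjust for ∅.

desc(F)\{F}={J,S}; candidates ⊆ {C,K,L,Q,Z}.
∅: F⊥S given ∅ in G with F→· removed — back-door holds.
P(S|do(F)) = P(S|F) — no adjustment needed.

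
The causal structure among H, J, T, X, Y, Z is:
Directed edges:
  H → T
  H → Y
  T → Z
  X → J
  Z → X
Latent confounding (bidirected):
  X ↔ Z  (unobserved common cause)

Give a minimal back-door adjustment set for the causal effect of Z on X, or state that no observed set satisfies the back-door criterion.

Z→X: no observed back-door set.

desc(Z)\{Z}={J,X}; candidates ⊆ {H,T,Y}.
Z↔X: latent back-door arc(s) into Z.
size 0: {}; under {} Z still reaches {H,J,T,X,Y} ∋ X.
size 1: {H}, {T}, {Y}; under {H} Z still reaches {J,T,X} ∋ X.
size 2: {H,T}, {H,Y}, {T,Y}; under {H,T} Z still reaches {J,X} ∋ X.
Z↔X cannot be blocked by any observed set — no back-door set.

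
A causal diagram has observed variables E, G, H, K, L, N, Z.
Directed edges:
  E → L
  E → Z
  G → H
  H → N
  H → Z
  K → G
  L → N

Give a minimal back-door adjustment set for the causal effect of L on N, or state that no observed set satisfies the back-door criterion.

L→N: minimal back-door set ∅.

desc(L)\{L}={N}; candidates ⊆ {E,G,H,K,Z}.
∅: L⊥N given ∅ in G with L→· removed — back-door holds.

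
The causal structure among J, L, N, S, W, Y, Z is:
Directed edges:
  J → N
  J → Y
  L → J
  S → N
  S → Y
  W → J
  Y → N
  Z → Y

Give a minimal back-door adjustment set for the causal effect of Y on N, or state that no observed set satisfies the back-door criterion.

Y→N: minimal back-door set {J, S}.

desc(Y)\{Y}={N}; candidates ⊆ {J,L,S,W,Z}.
size 0: {}; under {} Y still reaches {J,L,N,S,W,Z} ∋ N.
size 1: {J}, {L}, {S} …(+2); under {J} Y still reaches {N,S,Z} ∋ N.
{J,S}: Y⊥N given {J,S} in G with Y→· removed — back-door holds.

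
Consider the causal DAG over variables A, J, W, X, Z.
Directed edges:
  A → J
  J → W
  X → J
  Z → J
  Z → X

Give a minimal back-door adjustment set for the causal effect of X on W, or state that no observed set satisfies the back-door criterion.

X→W: minimal back-door set {Z}.

desc(X)\{X}={J,W}; candidates ⊆ {A,Z}.
size 0: {}; under {} X still reaches {J,W,Z} ∋ W.
{Z}: X⊥W given {Z} in G with X→· removed — back-door holds.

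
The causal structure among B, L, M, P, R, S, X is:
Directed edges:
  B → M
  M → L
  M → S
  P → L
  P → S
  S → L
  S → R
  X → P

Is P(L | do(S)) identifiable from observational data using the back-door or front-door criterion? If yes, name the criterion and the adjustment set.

desc(S)\{S}={L,R}; candidates ⊆ {B,M,P,X}.
size 0: {}; under {} S still reaches {B,L,M,P,X} ∋ L.
size 1: {B}, {M}, {P} …(+1); under {B} S still reaches {L,M,P,X} ∋ L.
{M,P}: S⊥L given {M,P} in G with S→· removed — back-door holds.
P(L|do(S)) = Σ_{M,P} P(L|S,M,P)·P(M,P).

P(L|do(S)): backdoor, adjust for {M, P}.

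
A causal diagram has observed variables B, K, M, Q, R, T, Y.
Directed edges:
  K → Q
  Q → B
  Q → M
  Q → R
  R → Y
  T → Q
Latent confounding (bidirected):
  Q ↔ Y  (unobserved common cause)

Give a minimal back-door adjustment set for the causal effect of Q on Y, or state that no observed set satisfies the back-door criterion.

Q→Y: no observed back-door set.

desc(Q)\{Q}={B,M,R,Y}; candidates ⊆ {K,T}.
Q↔Y: latent back-door arc(s) into Q.
size 0: {}; under {} Q still reaches {K,T,Y} ∋ Y.
size 1: {K}, {T}; under {K} Q still reaches {T,Y} ∋ Y.
size 2: {K,T}; under {K,T} Q still reaches {Y} ∋ Y.
Q↔Y cannot be blocked by any observed set — no back-door set.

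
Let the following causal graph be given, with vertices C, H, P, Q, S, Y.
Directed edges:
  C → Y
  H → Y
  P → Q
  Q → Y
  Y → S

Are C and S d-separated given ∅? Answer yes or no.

No — C and S are d-connected given ∅.

Bayes-Ball from C | ∅ reaches {S,Y}.
S ∈ reach(C|∅) ⇒ C ⊥̸ S | ∅.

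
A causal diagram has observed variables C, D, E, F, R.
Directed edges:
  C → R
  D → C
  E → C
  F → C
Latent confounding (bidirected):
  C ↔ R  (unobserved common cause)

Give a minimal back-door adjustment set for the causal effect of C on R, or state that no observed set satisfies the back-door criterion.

C→R: no observed back-door set.

desc(C)\{C}={R}; candidates ⊆ {D,E,F}.
C↔R: latent back-door arc(s) into C.
size 0: {}; under {} C still reaches {D,E,F,R} ∋ R.
size 1: {D}, {E}, {F}; under {D} C still reaches {E,F,R} ∋ R.
size 2: {D,E}, {D,F}, {E,F}; under {D,E} C still reaches {F,R} ∋ R.
C↔R cannot be blocked by any observed set — no back-door set.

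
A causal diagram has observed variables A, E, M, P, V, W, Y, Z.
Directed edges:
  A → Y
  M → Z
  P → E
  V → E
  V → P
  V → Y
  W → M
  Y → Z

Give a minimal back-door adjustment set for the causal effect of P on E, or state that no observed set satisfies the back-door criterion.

desc(P)\{P}={E}; candidates ⊆ {A,M,V,W,Y,Z}.
size 0: {}; under {} P still reaches {E,V,Y,Z} ∋ E.
{V}: P⊥E given {V} in G with P→· removed — back-door holds.

P→E: minimal back-door set {V}.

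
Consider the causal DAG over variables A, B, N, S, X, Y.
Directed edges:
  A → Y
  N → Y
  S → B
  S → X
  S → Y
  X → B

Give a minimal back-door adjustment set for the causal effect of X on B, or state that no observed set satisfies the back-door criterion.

X→B: minimal back-door set {S}.

desc(X)\{X}={B}; candidates ⊆ {A,N,S,Y}.
size 0: {}; under {} X still reaches {B,S,Y} ∋ B.
{S}: X⊥B given {S} in G with X→· removed — back-door holds.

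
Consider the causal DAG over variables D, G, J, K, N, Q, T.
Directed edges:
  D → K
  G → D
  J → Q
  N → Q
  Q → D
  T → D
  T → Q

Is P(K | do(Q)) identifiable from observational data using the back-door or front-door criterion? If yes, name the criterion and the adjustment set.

desc(Q)\{Q}={D,K}; candidates ⊆ {G,J,N,T}.
size 0: {}; under {} Q still reaches {D,J,K,N,T} ∋ K.
{T}: Q⊥K given {T} in G with Q→· removed — back-door holds.
P(K|do(Q)) = Σ_{T} P(K|Q,T)·P(T).

P(K|do(Q)): backdoor, adjust for {T}.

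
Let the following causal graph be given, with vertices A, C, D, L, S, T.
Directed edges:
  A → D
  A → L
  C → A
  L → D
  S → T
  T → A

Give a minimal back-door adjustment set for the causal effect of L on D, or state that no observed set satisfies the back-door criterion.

L→D: minimal back-door set {A}.

desc(L)\{L}={D}; candidates ⊆ {A,C,S,T}.
size 0: {}; under {} L still reaches {A,C,D,S,T} ∋ D.
{A}: L⊥D given {A} in G with L→· removed — back-door holds.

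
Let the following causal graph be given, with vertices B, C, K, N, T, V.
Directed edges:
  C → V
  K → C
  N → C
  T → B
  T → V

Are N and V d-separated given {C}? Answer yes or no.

Yes — N ⊥ V | {C}.

Bayes-Ball from N | {C} reaches {K}.
V ∉ reach(N|{C}) ⇒ N ⊥ V | {C}.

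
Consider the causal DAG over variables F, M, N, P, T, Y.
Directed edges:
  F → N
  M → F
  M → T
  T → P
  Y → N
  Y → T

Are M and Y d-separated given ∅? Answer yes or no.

Yes — M ⊥ Y | ∅.

Bayes-Ball from M | ∅ reaches {F,N,P,T}.
Y ∉ reach(M|∅) ⇒ M ⊥ Y | ∅.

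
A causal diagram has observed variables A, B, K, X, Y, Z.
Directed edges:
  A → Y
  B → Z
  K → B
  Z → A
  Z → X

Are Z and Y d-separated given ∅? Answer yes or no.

No — Z and Y are d-connected given ∅.

Bayes-Ball from Z | ∅ reaches {A,B,K,X,Y}.
Y ∈ reach(Z|∅) ⇒ Z ⊥̸ Y | ∅.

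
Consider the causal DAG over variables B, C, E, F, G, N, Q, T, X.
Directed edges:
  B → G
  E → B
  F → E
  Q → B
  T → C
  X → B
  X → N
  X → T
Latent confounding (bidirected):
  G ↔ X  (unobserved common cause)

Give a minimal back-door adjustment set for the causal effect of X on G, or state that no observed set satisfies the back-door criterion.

desc(X)\{X}={B,C,G,N,T}; candidates ⊆ {E,F,Q}.
X↔G: latent back-door arc(s) into X.
size 0: {}; under {} X still reaches {G} ∋ G.
size 1: {E}, {F}, {Q}; under {E} X still reaches {G} ∋ G.
size 2: {E,F}, {E,Q}, {F,Q}; under {E,F} X still reaches {G} ∋ G.
X↔G cannot be blocked by any observed set — no back-door set.

X→G: no observed back-door set.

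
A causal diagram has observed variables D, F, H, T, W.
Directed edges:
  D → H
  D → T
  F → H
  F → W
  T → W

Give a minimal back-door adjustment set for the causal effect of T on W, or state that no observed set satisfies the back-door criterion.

T→W: minimal back-door set ∅.

desc(T)\{T}={W}; candidates ⊆ {D,F,H}.
∅: T⊥W given ∅ in G with T→· removed — back-door holds.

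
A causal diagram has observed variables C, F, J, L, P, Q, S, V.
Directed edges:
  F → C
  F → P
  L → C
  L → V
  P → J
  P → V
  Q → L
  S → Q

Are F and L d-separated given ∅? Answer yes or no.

Bayes-Ball from F | ∅ reaches {C,J,P,V}.
L ∉ reach(F|∅) ⇒ F ⊥ L | ∅.

Yes — F ⊥ L | ∅.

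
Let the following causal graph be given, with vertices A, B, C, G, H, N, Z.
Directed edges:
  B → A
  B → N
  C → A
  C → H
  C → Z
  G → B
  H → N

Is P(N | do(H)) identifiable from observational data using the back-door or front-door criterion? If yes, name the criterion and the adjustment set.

desc(H)\{H}={N}; candidates ⊆ {A,B,C,G,Z}.
∅: H⊥N given ∅ in G with H→· removed — back-door holds.
P(N|do(H)) = P(N|H) — no adjustment needed.

P(N|do(H)): backdoor, adjust for ∅.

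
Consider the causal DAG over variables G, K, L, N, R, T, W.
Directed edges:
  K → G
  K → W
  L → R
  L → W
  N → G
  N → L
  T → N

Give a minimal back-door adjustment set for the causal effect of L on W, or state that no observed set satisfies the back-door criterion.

L→W: minimal back-door set ∅.

desc(L)\{L}={R,W}; candidates ⊆ {G,K,N,T}.
∅: L⊥W given ∅ in G with L→· removed — back-door holds.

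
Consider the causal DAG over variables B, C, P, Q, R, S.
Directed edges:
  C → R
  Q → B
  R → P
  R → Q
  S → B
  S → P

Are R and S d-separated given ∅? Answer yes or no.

Bayes-Ball from R | ∅ reaches {B,C,P,Q}.
S ∉ reach(R|∅) ⇒ R ⊥ S | ∅.

Yes — R ⊥ S | ∅.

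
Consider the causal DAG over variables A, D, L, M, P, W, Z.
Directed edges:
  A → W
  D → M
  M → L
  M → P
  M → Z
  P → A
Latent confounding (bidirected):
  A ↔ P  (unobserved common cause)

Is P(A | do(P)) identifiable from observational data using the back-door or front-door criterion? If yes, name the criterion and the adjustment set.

P(A|do(P)): not identifiable (no BD/FD set).

desc(P)\{P}={A,W}; candidates ⊆ {D,L,M,Z}.
P↔A: latent back-door arc(s) into P.
size 0: {}; under {} P still reaches {A,D,L,M,W,Z} ∋ A.
size 1: {D}, {L}, {M} …(+1); under {D} P still reaches {A,L,M,W,Z} ∋ A.
size 2: {D,L}, {D,M}, {D,Z} …(+3); under {D,L} P still reaches {A,M,W,Z} ∋ A.
P↔A cannot be blocked by any observed set — no back-door set.
No mediator lies on a directed P→…→A path.
Neither criterion identifies P(A|do(P)) in this graph.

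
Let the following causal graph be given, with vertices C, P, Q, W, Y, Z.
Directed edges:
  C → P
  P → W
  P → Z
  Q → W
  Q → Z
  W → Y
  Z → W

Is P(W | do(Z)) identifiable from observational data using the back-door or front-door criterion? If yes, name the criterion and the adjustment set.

P(W|do(Z)): backdoor, adjust for {P, Q}.

desc(Z)\{Z}={W,Y}; candidates ⊆ {C,P,Q}.
size 0: {}; under {} Z still reaches {C,P,Q,W,Y} ∋ W.
size 1: {C}, {P}, {Q}; under {C} Z still reaches {P,Q,W,Y} ∋ W.
{P,Q}: Z⊥W given {P,Q} in G with Z→· removed — back-door holds.
P(W|do(Z)) = Σ_{P,Q} P(W|Z,P,Q)·P(P,Q).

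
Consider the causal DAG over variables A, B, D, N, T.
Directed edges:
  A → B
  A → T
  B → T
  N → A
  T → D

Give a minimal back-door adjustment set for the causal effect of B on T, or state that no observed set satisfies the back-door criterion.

desc(B)\{B}={D,T}; candidates ⊆ {A,N}.
size 0: {}; under {} B still reaches {A,D,N,T} ∋ T.
{A}: B⊥T given {A} in G with B→· removed — back-door holds.

B→T: minimal back-door set {A}.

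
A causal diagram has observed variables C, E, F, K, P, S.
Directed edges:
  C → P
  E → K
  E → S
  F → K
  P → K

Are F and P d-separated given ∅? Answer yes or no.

Yes — F ⊥ P | ∅.

Bayes-Ball from F | ∅ reaches {K}.
P ∉ reach(F|∅) ⇒ F ⊥ P | ∅.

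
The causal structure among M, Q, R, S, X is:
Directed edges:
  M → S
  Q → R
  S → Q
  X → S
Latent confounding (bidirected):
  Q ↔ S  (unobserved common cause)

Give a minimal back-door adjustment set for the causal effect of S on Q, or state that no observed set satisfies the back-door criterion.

S→Q: no observed back-door set.

desc(S)\{S}={Q,R}; candidates ⊆ {M,X}.
S↔Q: latent back-door arc(s) into S.
size 0: {}; under {} S still reaches {M,Q,R,X} ∋ Q.
size 1: {M}, {X}; under {M} S still reaches {Q,R,X} ∋ Q.
size 2: {M,X}; under {M,X} S still reaches {Q,R} ∋ Q.
S↔Q cannot be blocked by any observed set — no back-door set.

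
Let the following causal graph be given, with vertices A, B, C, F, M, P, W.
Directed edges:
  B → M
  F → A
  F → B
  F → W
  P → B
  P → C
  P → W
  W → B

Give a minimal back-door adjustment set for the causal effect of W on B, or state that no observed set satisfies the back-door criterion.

desc(W)\{W}={B,M}; candidates ⊆ {A,C,F,P}.
size 0: {}; under {} W still reaches {A,B,C,F,M,P} ∋ B.
size 1: {A}, {C}, {F} …(+1); under {A} W still reaches {B,C,F,M,P} ∋ B.
{F,P}: W⊥B given {F,P} in G with W→· removed — back-door holds.

W→B: minimal back-door set {F, P}.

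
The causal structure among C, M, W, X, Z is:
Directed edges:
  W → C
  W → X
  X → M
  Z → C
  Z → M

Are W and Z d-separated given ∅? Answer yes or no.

Yes — W ⊥ Z | ∅.

Bayes-Ball from W | ∅ reaches {C,M,X}.
Z ∉ reach(W|∅) ⇒ W ⊥ Z | ∅.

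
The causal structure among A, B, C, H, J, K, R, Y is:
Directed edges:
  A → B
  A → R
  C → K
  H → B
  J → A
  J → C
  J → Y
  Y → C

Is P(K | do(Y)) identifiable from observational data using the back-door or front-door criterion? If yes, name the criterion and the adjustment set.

desc(Y)\{Y}={C,K}; candidates ⊆ {A,B,H,J,R}.
size 0: {}; under {} Y still reaches {A,B,C,J,K,R} ∋ K.
{J}: Y⊥K given {J} in G with Y→· removed — back-door holds.
P(K|do(Y)) = Σ_{J} P(K|Y,J)·P(J).

P(K|do(Y)): backdoor, adjust for {J}.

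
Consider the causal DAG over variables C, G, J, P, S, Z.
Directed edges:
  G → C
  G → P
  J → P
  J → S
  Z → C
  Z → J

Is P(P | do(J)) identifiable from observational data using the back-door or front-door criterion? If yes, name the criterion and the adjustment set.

desc(J)\{J}={P,S}; candidates ⊆ {C,G,Z}.
∅: J⊥P given ∅ in G with J→· removed — back-door holds.
P(P|do(J)) = P(P|J) — no adjustment needed.

P(P|do(J)): backdoor, adjust for ∅.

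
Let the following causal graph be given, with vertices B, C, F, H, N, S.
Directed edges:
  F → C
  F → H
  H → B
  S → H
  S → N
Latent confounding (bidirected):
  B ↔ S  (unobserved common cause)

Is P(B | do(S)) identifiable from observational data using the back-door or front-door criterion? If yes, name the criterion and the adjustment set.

P(B|do(S)): frontdoor, adjust for {H}.

desc(S)\{S}={B,H,N}; candidates ⊆ {C,F}.
S↔B: latent back-door arc(s) into S.
size 0: {}; under {} S still reaches {B} ∋ B.
size 1: {C}, {F}; under {C} S still reaches {B} ∋ B.
size 2: {C,F}; under {C,F} S still reaches {B} ∋ B.
S↔B cannot be blocked by any observed set — no back-door set.
{H}: (i) intercepts every directed S→B path; (ii) no back-door S→{H}; (iii) {S} blocks every back-door {H}→B. Front-door holds.
P(B|do(S)) = Σ_{H} P(H|S) Σ_{S'} P(B|H,S')P(S').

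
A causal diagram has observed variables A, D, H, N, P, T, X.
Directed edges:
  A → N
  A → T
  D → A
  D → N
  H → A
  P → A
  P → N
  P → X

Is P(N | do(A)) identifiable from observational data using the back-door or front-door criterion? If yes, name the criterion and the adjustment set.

desc(A)\{A}={N,T}; candidates ⊆ {D,H,P,X}.
size 0: {}; under {} A still reaches {D,H,N,P,X} ∋ N.
size 1: {D}, {H}, {P} …(+1); under {D} A still reaches {H,N,P,X} ∋ N.
{D,P}: A⊥N given {D,P} in G with A→· removed — back-door holds.
P(N|do(A)) = Σ_{D,P} P(N|A,D,P)·P(D,P).

P(N|do(A)): backdoor, adjust for {D, P}.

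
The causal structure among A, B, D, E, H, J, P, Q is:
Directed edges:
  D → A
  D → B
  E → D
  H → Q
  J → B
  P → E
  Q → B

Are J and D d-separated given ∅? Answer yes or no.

Yes — J ⊥ D | ∅.

Bayes-Ball from J | ∅ reaches {B}.
D ∉ reach(J|∅) ⇒ J ⊥ D | ∅.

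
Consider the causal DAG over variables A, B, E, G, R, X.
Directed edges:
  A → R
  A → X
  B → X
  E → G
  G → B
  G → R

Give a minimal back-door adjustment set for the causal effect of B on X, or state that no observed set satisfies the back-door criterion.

desc(B)\{B}={X}; candidates ⊆ {A,E,G,R}.
∅: B⊥X given ∅ in G with B→· removed — back-door holds.

B→X: minimal back-door set ∅.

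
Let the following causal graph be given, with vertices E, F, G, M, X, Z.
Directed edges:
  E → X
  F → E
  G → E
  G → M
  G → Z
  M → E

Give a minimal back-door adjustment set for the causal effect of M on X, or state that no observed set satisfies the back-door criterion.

M→X: minimal back-door set {G}.

desc(M)\{M}={E,X}; candidates ⊆ {F,G,Z}.
size 0: {}; under {} M still reaches {E,G,X,Z} ∋ X.
{G}: M⊥X given {G} in G with M→· removed — back-door holds.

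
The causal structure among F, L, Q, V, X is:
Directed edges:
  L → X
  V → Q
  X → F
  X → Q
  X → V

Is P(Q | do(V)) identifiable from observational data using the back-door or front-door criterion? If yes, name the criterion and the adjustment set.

P(Q|do(V)): backdoor, adjust for {X}.

desc(V)\{V}={Q}; candidates ⊆ {F,L,X}.
size 0: {}; under {} V still reaches {F,L,Q,X} ∋ Q.
{X}: V⊥Q given {X} in G with V→· removed — back-door holds.
P(Q|do(V)) = Σ_{X} P(Q|V,X)·P(X).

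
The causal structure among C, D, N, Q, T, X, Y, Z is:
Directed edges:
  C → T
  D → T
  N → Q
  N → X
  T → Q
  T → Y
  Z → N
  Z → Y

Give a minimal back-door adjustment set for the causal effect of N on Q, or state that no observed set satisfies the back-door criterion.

N→Q: minimal back-door set ∅.

desc(N)\{N}={Q,X}; candidates ⊆ {C,D,T,Y,Z}.
∅: N⊥Q given ∅ in G with N→· removed — back-door holds.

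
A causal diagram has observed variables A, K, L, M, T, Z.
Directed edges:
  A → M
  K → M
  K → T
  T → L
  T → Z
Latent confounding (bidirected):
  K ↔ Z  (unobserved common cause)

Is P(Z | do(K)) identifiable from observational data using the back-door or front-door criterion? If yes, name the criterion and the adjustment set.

desc(K)\{K}={L,M,T,Z}; candidates ⊆ {A}.
K↔Z: latent back-door arc(s) into K.
size 0: {}; under {} K still reaches {Z} ∋ Z.
size 1: {A}; under {A} K still reaches {Z} ∋ Z.
K↔Z cannot be blocked by any observed set — no back-door set.
{T}: (i) intercepts every directed K→Z path; (ii) no back-door K→{T}; (iii) {K} blocks every back-door {T}→Z. Front-door holds.
P(Z|do(K)) = Σ_{T} P(T|K) Σ_{K'} P(Z|T,K')P(K').

P(Z|do(K)): frontdoor, adjust for {T}.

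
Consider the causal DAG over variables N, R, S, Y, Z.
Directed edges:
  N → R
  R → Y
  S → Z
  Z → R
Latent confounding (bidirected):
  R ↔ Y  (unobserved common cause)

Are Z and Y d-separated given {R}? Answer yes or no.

Bayes-Ball from Z | {R} reaches {N,S,Y}.
Y ∈ reach(Z|{R}) ⇒ Z ⊥̸ Y | {R}.

No — Z and Y are d-connected given {R}.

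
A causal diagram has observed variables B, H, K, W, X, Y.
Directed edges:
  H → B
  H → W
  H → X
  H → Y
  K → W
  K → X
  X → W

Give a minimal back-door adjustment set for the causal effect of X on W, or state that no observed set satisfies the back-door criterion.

X→W: minimal back-door set {H, K}.

desc(X)\{X}={W}; candidates ⊆ {B,H,K,Y}.
size 0: {}; under {} X still reaches {B,H,K,W,Y} ∋ W.
size 1: {B}, {H}, {K} …(+1); under {B} X still reaches {H,K,W,Y} ∋ W.
{H,K}: X⊥W given {H,K} in G with X→· removed — back-door holds.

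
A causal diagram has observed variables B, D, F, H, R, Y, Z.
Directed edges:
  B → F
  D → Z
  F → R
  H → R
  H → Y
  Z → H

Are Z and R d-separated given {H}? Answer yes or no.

Bayes-Ball from Z | {H} reaches {D}.
R ∉ reach(Z|{H}) ⇒ Z ⊥ R | {H}.

Yes — Z ⊥ R | {H}.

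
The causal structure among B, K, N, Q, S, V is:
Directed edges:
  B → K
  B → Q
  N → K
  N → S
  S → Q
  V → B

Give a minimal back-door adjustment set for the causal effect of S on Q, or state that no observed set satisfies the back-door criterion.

S→Q: minimal back-door set ∅.

desc(S)\{S}={Q}; candidates ⊆ {B,K,N,V}.
∅: S⊥Q given ∅ in G with S→· removed — back-door holds.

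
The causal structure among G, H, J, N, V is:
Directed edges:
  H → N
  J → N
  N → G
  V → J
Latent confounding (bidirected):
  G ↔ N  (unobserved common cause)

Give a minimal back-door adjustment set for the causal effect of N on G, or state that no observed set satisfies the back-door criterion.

N→G: no observed back-door set.

desc(N)\{N}={G}; candidates ⊆ {H,J,V}.
N↔G: latent back-door arc(s) into N.
size 0: {}; under {} N still reaches {G,H,J,V} ∋ G.
size 1: {H}, {J}, {V}; under {H} N still reaches {G,J,V} ∋ G.
size 2: {H,J}, {H,V}, {J,V}; under {H,J} N still reaches {G} ∋ G.
N↔G cannot be blocked by any observed set — no back-door set.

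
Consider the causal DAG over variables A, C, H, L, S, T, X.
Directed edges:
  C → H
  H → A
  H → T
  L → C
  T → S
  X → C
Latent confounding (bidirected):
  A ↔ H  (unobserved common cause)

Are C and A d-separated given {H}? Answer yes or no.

No — C and A are d-connected given {H}.

Bayes-Ball from C | {H} reaches {A,L,X}.
A ∈ reach(C|{H}) ⇒ C ⊥̸ A | {H}.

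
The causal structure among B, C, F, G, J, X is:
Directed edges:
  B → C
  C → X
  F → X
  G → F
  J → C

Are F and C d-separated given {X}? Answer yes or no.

Bayes-Ball from F | {X} reaches {B,C,G,J}.
C ∈ reach(F|{X}) ⇒ F ⊥̸ C | {X}.

No — F and C are d-connected given {X}.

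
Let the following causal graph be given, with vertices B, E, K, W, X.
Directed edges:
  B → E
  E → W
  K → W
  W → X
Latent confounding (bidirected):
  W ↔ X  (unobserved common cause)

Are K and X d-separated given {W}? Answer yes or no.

Bayes-Ball from K | {W} reaches {B,E,X}.
X ∈ reach(K|{W}) ⇒ K ⊥̸ X | {W}.

No — K and X are d-connected given {W}.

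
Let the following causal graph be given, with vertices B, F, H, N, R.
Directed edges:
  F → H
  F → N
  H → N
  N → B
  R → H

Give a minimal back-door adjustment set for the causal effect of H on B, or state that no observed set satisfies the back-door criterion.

H→B: minimal back-door set {F}.

desc(H)\{H}={B,N}; candidates ⊆ {F,R}.
size 0: {}; under {} H still reaches {B,F,N,R} ∋ B.
{F}: H⊥B given {F} in G with H→· removed — back-door holds.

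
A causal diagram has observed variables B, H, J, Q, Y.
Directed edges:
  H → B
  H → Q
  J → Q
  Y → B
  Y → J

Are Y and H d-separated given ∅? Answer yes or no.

Yes — Y ⊥ H | ∅.

Bayes-Ball from Y | ∅ reaches {B,J,Q}.
H ∉ reach(Y|∅) ⇒ Y ⊥ H | ∅.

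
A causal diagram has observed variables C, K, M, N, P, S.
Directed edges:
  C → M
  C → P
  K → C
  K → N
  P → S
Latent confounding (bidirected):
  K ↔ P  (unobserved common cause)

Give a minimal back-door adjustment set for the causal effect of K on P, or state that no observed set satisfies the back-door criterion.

desc(K)\{K}={C,M,N,P,S}; candidates ⊆ {—}.
K↔P: latent back-door arc(s) into K.
size 0: {}; under {} K still reaches {P,S} ∋ P.
K↔P cannot be blocked by any observed set — no back-door set.

K→P: no observed back-door set.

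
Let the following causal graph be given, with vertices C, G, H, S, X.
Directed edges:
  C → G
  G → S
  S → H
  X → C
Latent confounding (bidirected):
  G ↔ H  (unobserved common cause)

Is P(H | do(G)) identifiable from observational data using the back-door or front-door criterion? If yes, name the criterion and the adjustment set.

desc(G)\{G}={H,S}; candidates ⊆ {C,X}.
G↔H: latent back-door arc(s) into G.
size 0: {}; under {} G still reaches {C,H,X} ∋ H.
size 1: {C}, {X}; under {C} G still reaches {H} ∋ H.
size 2: {C,X}; under {C,X} G still reaches {H} ∋ H.
G↔H cannot be blocked by any observed set — no back-door set.
{S}: (i) intercepts every directed G→H path; (ii) no back-door G→{S}; (iii) {G} blocks every back-door {S}→H. Front-door holds.
P(H|do(G)) = Σ_{S} P(S|G) Σ_{G'} P(H|S,G')P(G').

P(H|do(G)): frontdoor, adjust for {S}.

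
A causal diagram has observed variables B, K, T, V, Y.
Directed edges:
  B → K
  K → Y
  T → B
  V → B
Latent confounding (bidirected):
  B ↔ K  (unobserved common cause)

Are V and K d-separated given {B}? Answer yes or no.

No — V and K are d-connected given {B}.

Bayes-Ball from V | {B} reaches {K,T,Y}.
K ∈ reach(V|{B}) ⇒ V ⊥̸ K | {B}.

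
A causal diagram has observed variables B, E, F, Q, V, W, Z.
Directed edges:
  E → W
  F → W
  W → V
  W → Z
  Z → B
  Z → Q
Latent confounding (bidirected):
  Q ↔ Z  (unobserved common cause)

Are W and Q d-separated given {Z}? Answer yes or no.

No — W and Q are d-connected given {Z}.

Bayes-Ball from W | {Z} reaches {E,F,Q,V}.
Q ∈ reach(W|{Z}) ⇒ W ⊥̸ Q | {Z}.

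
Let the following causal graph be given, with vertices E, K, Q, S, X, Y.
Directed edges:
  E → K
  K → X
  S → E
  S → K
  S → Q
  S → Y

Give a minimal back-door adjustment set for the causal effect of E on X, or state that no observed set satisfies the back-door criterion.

E→X: minimal back-door set {S}.

desc(E)\{E}={K,X}; candidates ⊆ {Q,S,Y}.
size 0: {}; under {} E still reaches {K,Q,S,X,Y} ∋ X.
{S}: E⊥X given {S} in G with E→· removed — back-door holds.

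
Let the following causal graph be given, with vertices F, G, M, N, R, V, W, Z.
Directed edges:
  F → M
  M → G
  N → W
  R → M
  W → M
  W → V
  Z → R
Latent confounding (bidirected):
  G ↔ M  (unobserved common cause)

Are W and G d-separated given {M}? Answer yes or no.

Bayes-Ball from W | {M} reaches {F,G,N,R,V,Z}.
G ∈ reach(W|{M}) ⇒ W ⊥̸ G | {M}.

No — W and G are d-connected given {M}.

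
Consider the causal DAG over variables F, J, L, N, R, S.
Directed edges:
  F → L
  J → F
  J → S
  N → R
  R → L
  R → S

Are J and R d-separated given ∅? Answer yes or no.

Bayes-Ball from J | ∅ reaches {F,L,S}.
R ∉ reach(J|∅) ⇒ J ⊥ R | ∅.

Yes — J ⊥ R | ∅.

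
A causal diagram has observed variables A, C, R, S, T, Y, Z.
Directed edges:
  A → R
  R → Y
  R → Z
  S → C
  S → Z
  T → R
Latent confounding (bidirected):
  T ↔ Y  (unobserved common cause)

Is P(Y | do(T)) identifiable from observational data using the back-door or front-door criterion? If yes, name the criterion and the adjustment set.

P(Y|do(T)): frontdoor, adjust for {R}.

desc(T)\{T}={R,Y,Z}; candidates ⊆ {A,C,S}.
T↔Y: latent back-door arc(s) into T.
size 0: {}; under {} T still reaches {Y} ∋ Y.
size 1: {A}, {C}, {S}; under {A} T still reaches {Y} ∋ Y.
size 2: {A,C}, {A,S}, {C,S}; under {A,C} T still reaches {Y} ∋ Y.
T↔Y cannot be blocked by any observed set — no back-door set.
{R}: (i) intercepts every directed T→Y path; (ii) no back-door T→{R}; (iii) {T} blocks every back-door {R}→Y. Front-door holds.
P(Y|do(T)) = Σ_{R} P(R|T) Σ_{T'} P(Y|R,T')P(T').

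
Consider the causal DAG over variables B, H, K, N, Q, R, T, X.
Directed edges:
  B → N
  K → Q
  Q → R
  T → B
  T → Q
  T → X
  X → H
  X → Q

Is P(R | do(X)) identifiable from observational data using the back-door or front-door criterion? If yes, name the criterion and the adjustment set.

P(R|do(X)): backdoor, adjust for {T}.

desc(X)\{X}={H,Q,R}; candidates ⊆ {B,K,N,T}.
size 0: {}; under {} X still reaches {B,N,Q,R,T} ∋ R.
{T}: X⊥R given {T} in G with X→· removed — back-door holds.
P(R|do(X)) = Σ_{T} P(R|X,T)·P(T).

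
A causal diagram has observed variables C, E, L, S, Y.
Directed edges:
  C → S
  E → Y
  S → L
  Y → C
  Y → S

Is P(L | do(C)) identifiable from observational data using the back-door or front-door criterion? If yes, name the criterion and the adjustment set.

desc(C)\{C}={L,S}; candidates ⊆ {E,Y}.
size 0: {}; under {} C still reaches {E,L,S,Y} ∋ L.
{Y}: C⊥L given {Y} in G with C→· removed — back-door holds.
P(L|do(C)) = Σ_{Y} P(L|C,Y)·P(Y).

P(L|do(C)): backdoor, adjust for {Y}.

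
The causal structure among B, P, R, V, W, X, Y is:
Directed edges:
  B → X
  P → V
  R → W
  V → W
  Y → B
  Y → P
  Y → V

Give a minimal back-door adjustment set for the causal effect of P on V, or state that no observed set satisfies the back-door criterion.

P→V: minimal back-door set {Y}.

desc(P)\{P}={V,W}; candidates ⊆ {B,R,X,Y}.
size 0: {}; under {} P still reaches {B,V,W,X,Y} ∋ V.
{Y}: P⊥V given {Y} in G with P→· removed — back-door holds.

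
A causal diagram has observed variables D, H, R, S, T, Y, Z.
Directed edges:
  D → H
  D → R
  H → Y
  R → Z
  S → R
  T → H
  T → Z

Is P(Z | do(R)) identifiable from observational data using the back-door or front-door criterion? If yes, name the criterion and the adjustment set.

P(Z|do(R)): backdoor, adjust for ∅.

desc(R)\{R}={Z}; candidates ⊆ {D,H,S,T,Y}.
∅: R⊥Z given ∅ in G with R→· removed — back-door holds.
P(Z|do(R)) = P(Z|R) — no adjustment needed.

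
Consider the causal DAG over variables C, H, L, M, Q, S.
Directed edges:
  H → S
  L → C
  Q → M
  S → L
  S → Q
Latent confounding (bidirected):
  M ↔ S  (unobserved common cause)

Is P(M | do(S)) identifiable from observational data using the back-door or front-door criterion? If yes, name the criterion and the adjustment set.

desc(S)\{S}={C,L,M,Q}; candidates ⊆ {H}.
S↔M: latent back-door arc(s) into S.
size 0: {}; under {} S still reaches {H,M} ∋ M.
size 1: {H}; under {H} S still reaches {M} ∋ M.
S↔M cannot be blocked by any observed set — no back-door set.
{Q}: (i) intercepts every directed S→M path; (ii) no back-door S→{Q}; (iii) {S} blocks every back-door {Q}→M. Front-door holds.
P(M|do(S)) = Σ_{Q} P(Q|S) Σ_{S'} P(M|Q,S')P(S').

P(M|do(S)): frontdoor, adjust for {Q}.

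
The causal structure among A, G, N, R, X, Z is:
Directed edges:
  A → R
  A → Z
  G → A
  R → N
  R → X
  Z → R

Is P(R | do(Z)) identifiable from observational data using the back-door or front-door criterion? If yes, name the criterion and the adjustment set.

P(R|do(Z)): backdoor, adjust for {A}.

desc(Z)\{Z}={N,R,X}; candidates ⊆ {A,G}.
size 0: {}; under {} Z still reaches {A,G,N,R,X} ∋ R.
{A}: Z⊥R given {A} in G with Z→· removed — back-door holds.
P(R|do(Z)) = Σ_{A} P(R|Z,A)·P(A).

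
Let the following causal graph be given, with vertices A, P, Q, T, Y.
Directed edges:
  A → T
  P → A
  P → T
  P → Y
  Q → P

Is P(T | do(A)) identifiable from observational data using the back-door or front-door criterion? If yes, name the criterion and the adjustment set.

desc(A)\{A}={T}; candidates ⊆ {P,Q,Y}.
size 0: {}; under {} A still reaches {P,Q,T,Y} ∋ T.
{P}: A⊥T given {P} in G with A→· removed — back-door holds.
P(T|do(A)) = Σ_{P} P(T|A,P)·P(P).

P(T|do(A)): backdoor, adjust for {P}.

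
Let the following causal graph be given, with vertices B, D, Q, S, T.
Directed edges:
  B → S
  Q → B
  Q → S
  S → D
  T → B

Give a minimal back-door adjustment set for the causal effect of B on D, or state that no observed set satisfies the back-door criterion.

desc(B)\{B}={D,S}; candidates ⊆ {Q,T}.
size 0: {}; under {} B still reaches {D,Q,S,T} ∋ D.
{Q}: B⊥D given {Q} in G with B→· removed — back-door holds.

B→D: minimal back-door set {Q}.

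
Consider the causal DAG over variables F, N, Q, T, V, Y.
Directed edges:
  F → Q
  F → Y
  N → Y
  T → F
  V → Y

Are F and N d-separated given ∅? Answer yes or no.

Yes — F ⊥ N | ∅.

Bayes-Ball from F | ∅ reaches {Q,T,Y}.
N ∉ reach(F|∅) ⇒ F ⊥ N | ∅.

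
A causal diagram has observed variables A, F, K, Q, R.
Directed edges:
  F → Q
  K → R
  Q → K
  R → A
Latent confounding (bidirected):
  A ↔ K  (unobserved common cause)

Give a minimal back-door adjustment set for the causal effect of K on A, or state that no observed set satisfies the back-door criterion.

K→A: no observed back-door set.

desc(K)\{K}={A,R}; candidates ⊆ {F,Q}.
K↔A: latent back-door arc(s) into K.
size 0: {}; under {} K still reaches {A,F,Q} ∋ A.
size 1: {F}, {Q}; under {F} K still reaches {A,Q} ∋ A.
size 2: {F,Q}; under {F,Q} K still reaches {A} ∋ A.
K↔A cannot be blocked by any observed set — no back-door set.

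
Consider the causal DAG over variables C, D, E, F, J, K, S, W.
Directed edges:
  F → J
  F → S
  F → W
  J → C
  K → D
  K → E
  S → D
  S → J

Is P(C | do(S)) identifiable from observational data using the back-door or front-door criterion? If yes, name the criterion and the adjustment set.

P(C|do(S)): backdoor, adjust for {F}.

desc(S)\{S}={C,D,J}; candidates ⊆ {E,F,K,W}.
size 0: {}; under {} S still reaches {C,F,J,W} ∋ C.
{F}: S⊥C given {F} in G with S→· removed — back-door holds.
P(C|do(S)) = Σ_{F} P(C|S,F)·P(F).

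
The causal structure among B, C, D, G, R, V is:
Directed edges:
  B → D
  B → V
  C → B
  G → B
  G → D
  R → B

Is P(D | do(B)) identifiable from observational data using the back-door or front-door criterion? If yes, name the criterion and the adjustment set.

desc(B)\{B}={D,V}; candidates ⊆ {C,G,R}.
size 0: {}; under {} B still reaches {C,D,G,R} ∋ D.
{G}: B⊥D given {G} in G with B→· removed — back-door holds.
P(D|do(B)) = Σ_{G} P(D|B,G)·P(G).

P(D|do(B)): backdoor, adjust for {G}.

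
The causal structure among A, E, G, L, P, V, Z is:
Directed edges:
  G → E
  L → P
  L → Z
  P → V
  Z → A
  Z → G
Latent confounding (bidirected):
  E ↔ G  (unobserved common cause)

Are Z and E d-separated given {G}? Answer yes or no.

No — Z and E are d-connected given {G}.

Bayes-Ball from Z | {G} reaches {A,E,L,P,V}.
E ∈ reach(Z|{G}) ⇒ Z ⊥̸ E | {G}.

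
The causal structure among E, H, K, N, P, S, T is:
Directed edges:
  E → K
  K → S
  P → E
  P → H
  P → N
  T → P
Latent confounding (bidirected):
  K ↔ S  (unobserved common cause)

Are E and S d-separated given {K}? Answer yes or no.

Bayes-Ball from E | {K} reaches {H,N,P,S,T}.
S ∈ reach(E|{K}) ⇒ E ⊥̸ S | {K}.

No — E and S are d-connected given {K}.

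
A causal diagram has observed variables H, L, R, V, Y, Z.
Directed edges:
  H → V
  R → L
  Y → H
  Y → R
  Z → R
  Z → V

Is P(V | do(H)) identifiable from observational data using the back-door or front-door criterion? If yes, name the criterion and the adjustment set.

P(V|do(H)): backdoor, adjust for ∅.

desc(H)\{H}={V}; candidates ⊆ {L,R,Y,Z}.
∅: H⊥V given ∅ in G with H→· removed — back-door holds.
P(V|do(H)) = P(V|H) — no adjustment needed.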